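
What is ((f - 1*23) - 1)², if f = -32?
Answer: 3136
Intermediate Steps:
((f - 1*23) - 1)² = ((-32 - 1*23) - 1)² = ((-32 - 23) - 1)² = (-55 - 1)² = (-56)² = 3136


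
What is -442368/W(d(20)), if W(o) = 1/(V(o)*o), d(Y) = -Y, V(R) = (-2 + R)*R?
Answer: 3892838400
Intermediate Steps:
V(R) = R*(-2 + R)
W(o) = 1/(o²*(-2 + o)) (W(o) = 1/((o*(-2 + o))*o) = 1/(o²*(-2 + o)))
-442368/W(d(20)) = -442368/(1/((-1*20)²*(-2 - 1*20))) = -442368/(1/((-20)²*(-2 - 20))) = -442368/((1/400)/(-22)) = -442368/((1/400)*(-1/22)) = -442368/(-1/8800) = -442368*(-8800) = 3892838400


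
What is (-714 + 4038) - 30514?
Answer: -27190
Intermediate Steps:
(-714 + 4038) - 30514 = 3324 - 30514 = -27190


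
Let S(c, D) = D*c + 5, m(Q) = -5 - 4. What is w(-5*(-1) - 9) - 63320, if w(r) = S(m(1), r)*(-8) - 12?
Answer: -63660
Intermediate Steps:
m(Q) = -9
S(c, D) = 5 + D*c
w(r) = -52 + 72*r (w(r) = (5 + r*(-9))*(-8) - 12 = (5 - 9*r)*(-8) - 12 = (-40 + 72*r) - 12 = -52 + 72*r)
w(-5*(-1) - 9) - 63320 = (-52 + 72*(-5*(-1) - 9)) - 63320 = (-52 + 72*(5 - 9)) - 63320 = (-52 + 72*(-4)) - 63320 = (-52 - 288) - 63320 = -340 - 63320 = -63660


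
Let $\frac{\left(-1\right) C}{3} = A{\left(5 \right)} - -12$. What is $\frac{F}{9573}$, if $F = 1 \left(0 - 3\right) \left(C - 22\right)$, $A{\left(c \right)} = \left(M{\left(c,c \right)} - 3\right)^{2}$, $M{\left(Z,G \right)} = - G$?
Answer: $\frac{250}{3191} \approx 0.078345$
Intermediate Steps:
$A{\left(c \right)} = \left(-3 - c\right)^{2}$ ($A{\left(c \right)} = \left(- c - 3\right)^{2} = \left(-3 - c\right)^{2}$)
$C = -228$ ($C = - 3 \left(\left(3 + 5\right)^{2} - -12\right) = - 3 \left(8^{2} + 12\right) = - 3 \left(64 + 12\right) = \left(-3\right) 76 = -228$)
$F = 750$ ($F = 1 \left(0 - 3\right) \left(-228 - 22\right) = 1 \left(-3\right) \left(-250\right) = \left(-3\right) \left(-250\right) = 750$)
$\frac{F}{9573} = \frac{750}{9573} = 750 \cdot \frac{1}{9573} = \frac{250}{3191}$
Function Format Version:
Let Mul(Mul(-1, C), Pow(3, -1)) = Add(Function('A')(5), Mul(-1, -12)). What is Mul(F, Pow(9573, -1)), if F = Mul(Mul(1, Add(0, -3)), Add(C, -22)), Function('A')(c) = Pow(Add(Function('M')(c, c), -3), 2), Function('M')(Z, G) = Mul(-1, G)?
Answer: Rational(250, 3191) ≈ 0.078345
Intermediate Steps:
Function('A')(c) = Pow(Add(-3, Mul(-1, c)), 2) (Function('A')(c) = Pow(Add(Mul(-1, c), -3), 2) = Pow(Add(-3, Mul(-1, c)), 2))
C = -228 (C = Mul(-3, Add(Pow(Add(3, 5), 2), Mul(-1, -12))) = Mul(-3, Add(Pow(8, 2), 12)) = Mul(-3, Add(64, 12)) = Mul(-3, 76) = -228)
F = 750 (F = Mul(Mul(1, Add(0, -3)), Add(-228, -22)) = Mul(Mul(1, -3), -250) = Mul(-3, -250) = 750)
Mul(F, Pow(9573, -1)) = Mul(750, Pow(9573, -1)) = Mul(750, Rational(1, 9573)) = Rational(250, 3191)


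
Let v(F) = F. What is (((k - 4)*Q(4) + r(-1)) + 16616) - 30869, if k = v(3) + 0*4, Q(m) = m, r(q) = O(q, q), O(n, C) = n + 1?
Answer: -14257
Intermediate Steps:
O(n, C) = 1 + n
r(q) = 1 + q
k = 3 (k = 3 + 0*4 = 3 + 0 = 3)
(((k - 4)*Q(4) + r(-1)) + 16616) - 30869 = (((3 - 4)*4 + (1 - 1)) + 16616) - 30869 = ((-1*4 + 0) + 16616) - 30869 = ((-4 + 0) + 16616) - 30869 = (-4 + 16616) - 30869 = 16612 - 30869 = -14257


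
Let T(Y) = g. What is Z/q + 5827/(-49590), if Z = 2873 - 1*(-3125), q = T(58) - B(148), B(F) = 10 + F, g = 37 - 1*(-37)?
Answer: -12413762/173565 ≈ -71.522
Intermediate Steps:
g = 74 (g = 37 + 37 = 74)
T(Y) = 74
q = -84 (q = 74 - (10 + 148) = 74 - 1*158 = 74 - 158 = -84)
Z = 5998 (Z = 2873 + 3125 = 5998)
Z/q + 5827/(-49590) = 5998/(-84) + 5827/(-49590) = 5998*(-1/84) + 5827*(-1/49590) = -2999/42 - 5827/49590 = -12413762/173565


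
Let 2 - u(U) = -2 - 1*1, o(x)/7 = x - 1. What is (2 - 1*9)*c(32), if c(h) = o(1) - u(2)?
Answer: 35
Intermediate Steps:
o(x) = -7 + 7*x (o(x) = 7*(x - 1) = 7*(-1 + x) = -7 + 7*x)
u(U) = 5 (u(U) = 2 - (-2 - 1*1) = 2 - (-2 - 1) = 2 - 1*(-3) = 2 + 3 = 5)
c(h) = -5 (c(h) = (-7 + 7*1) - 1*5 = (-7 + 7) - 5 = 0 - 5 = -5)
(2 - 1*9)*c(32) = (2 - 1*9)*(-5) = (2 - 9)*(-5) = -7*(-5) = 35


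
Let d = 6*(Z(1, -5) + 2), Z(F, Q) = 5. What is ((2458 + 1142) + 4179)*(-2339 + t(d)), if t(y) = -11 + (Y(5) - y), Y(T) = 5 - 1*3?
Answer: -18591810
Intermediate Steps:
Y(T) = 2 (Y(T) = 5 - 3 = 2)
d = 42 (d = 6*(5 + 2) = 6*7 = 42)
t(y) = -9 - y (t(y) = -11 + (2 - y) = -9 - y)
((2458 + 1142) + 4179)*(-2339 + t(d)) = ((2458 + 1142) + 4179)*(-2339 + (-9 - 1*42)) = (3600 + 4179)*(-2339 + (-9 - 42)) = 7779*(-2339 - 51) = 7779*(-2390) = -18591810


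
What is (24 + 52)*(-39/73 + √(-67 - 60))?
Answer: -2964/73 + 76*I*√127 ≈ -40.603 + 856.48*I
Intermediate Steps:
(24 + 52)*(-39/73 + √(-67 - 60)) = 76*(-39*1/73 + √(-127)) = 76*(-39/73 + I*√127) = -2964/73 + 76*I*√127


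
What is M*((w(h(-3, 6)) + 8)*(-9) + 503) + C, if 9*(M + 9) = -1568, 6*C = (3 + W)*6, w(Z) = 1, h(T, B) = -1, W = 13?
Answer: -695734/9 ≈ -77304.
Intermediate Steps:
C = 16 (C = ((3 + 13)*6)/6 = (16*6)/6 = (⅙)*96 = 16)
M = -1649/9 (M = -9 + (⅑)*(-1568) = -9 - 1568/9 = -1649/9 ≈ -183.22)
M*((w(h(-3, 6)) + 8)*(-9) + 503) + C = -1649*((1 + 8)*(-9) + 503)/9 + 16 = -1649*(9*(-9) + 503)/9 + 16 = -1649*(-81 + 503)/9 + 16 = -1649/9*422 + 16 = -695878/9 + 16 = -695734/9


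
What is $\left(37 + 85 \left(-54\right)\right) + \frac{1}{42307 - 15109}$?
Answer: $- \frac{123832493}{27198} \approx -4553.0$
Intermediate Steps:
$\left(37 + 85 \left(-54\right)\right) + \frac{1}{42307 - 15109} = \left(37 - 4590\right) + \frac{1}{27198} = -4553 + \frac{1}{27198} = - \frac{123832493}{27198}$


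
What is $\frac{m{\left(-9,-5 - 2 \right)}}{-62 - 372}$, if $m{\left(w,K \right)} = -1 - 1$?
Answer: $\frac{1}{217} \approx 0.0046083$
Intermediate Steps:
$m{\left(w,K \right)} = -2$
$\frac{m{\left(-9,-5 - 2 \right)}}{-62 - 372} = \frac{1}{-62 - 372} \left(-2\right) = \frac{1}{-434} \left(-2\right) = \left(- \frac{1}{434}\right) \left(-2\right) = \frac{1}{217}$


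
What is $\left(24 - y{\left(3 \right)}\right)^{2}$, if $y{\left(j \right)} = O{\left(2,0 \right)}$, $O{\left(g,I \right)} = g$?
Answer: $484$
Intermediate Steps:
$y{\left(j \right)} = 2$
$\left(24 - y{\left(3 \right)}\right)^{2} = \left(24 - 2\right)^{2} = 22^{2} = 484$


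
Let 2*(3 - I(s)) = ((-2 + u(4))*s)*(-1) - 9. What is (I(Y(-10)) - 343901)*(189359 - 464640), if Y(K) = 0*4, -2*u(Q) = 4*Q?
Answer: 189334693147/2 ≈ 9.4667e+10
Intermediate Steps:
u(Q) = -2*Q
Y(K) = 0
I(s) = 15/2 - 5*s (I(s) = 3 - (((-2 - 2*4)*s)*(-1) - 9)/2 = 3 - (((-2 - 8)*s)*(-1) - 9)/2 = 3 - (-10*s*(-1) - 9)/2 = 3 - (10*s - 9)/2 = 3 - (-9 + 10*s)/2 = 3 + (9/2 - 5*s) = 15/2 - 5*s)
(I(Y(-10)) - 343901)*(189359 - 464640) = ((15/2 - 5*0) - 343901)*(189359 - 464640) = ((15/2 + 0) - 343901)*(-275281) = (15/2 - 343901)*(-275281) = -687787/2*(-275281) = 189334693147/2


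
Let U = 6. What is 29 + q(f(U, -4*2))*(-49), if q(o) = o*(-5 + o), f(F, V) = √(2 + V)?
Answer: 323 + 245*I*√6 ≈ 323.0 + 600.13*I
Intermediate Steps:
29 + q(f(U, -4*2))*(-49) = 29 + (√(2 - 4*2)*(-5 + √(2 - 4*2)))*(-49) = 29 + (√(2 - 8)*(-5 + √(2 - 8)))*(-49) = 29 + (√(-6)*(-5 + √(-6)))*(-49) = 29 + ((I*√6)*(-5 + I*√6))*(-49) = 29 + (I*√6*(-5 + I*√6))*(-49) = 29 - 49*I*√6*(-5 + I*√6)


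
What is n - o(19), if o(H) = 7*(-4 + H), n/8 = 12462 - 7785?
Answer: 37311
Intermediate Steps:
n = 37416 (n = 8*(12462 - 7785) = 8*4677 = 37416)
o(H) = -28 + 7*H
n - o(19) = 37416 - (-28 + 7*19) = 37416 - (-28 + 133) = 37416 - 1*105 = 37416 - 105 = 37311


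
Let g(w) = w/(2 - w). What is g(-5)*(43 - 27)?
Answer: -80/7 ≈ -11.429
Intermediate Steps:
g(-5)*(43 - 27) = (-1*(-5)/(-2 - 5))*(43 - 27) = -1*(-5)/(-7)*16 = -1*(-5)*(-⅐)*16 = -5/7*16 = -80/7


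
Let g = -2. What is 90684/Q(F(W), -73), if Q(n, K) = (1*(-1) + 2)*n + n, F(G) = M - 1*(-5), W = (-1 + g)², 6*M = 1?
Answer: 272052/31 ≈ 8775.9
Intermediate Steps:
M = ⅙ (M = (⅙)*1 = ⅙ ≈ 0.16667)
W = 9 (W = (-1 - 2)² = (-3)² = 9)
F(G) = 31/6 (F(G) = ⅙ - 1*(-5) = ⅙ + 5 = 31/6)
Q(n, K) = 2*n (Q(n, K) = (-1 + 2)*n + n = 1*n + n = n + n = 2*n)
90684/Q(F(W), -73) = 90684/((2*(31/6))) = 90684/(31/3) = 90684*(3/31) = 272052/31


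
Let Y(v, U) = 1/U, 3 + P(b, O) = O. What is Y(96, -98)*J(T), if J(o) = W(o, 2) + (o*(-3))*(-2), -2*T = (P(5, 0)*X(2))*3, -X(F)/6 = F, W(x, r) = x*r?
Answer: 216/49 ≈ 4.4082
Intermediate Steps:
P(b, O) = -3 + O
W(x, r) = r*x
X(F) = -6*F
T = -54 (T = -(-3 + 0)*(-6*2)*3/2 = -(-3*(-12))*3/2 = -18*3 = -½*108 = -54)
J(o) = 8*o (J(o) = 2*o + (o*(-3))*(-2) = 2*o - 3*o*(-2) = 2*o + 6*o = 8*o)
Y(96, -98)*J(T) = (8*(-54))/(-98) = -1/98*(-432) = 216/49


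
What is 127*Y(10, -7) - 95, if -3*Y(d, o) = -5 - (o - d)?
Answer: -603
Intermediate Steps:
Y(d, o) = 5/3 - d/3 + o/3 (Y(d, o) = -(-5 - (o - d))/3 = -(-5 + (d - o))/3 = -(-5 + d - o)/3 = 5/3 - d/3 + o/3)
127*Y(10, -7) - 95 = 127*(5/3 - ⅓*10 + (⅓)*(-7)) - 95 = 127*(5/3 - 10/3 - 7/3) - 95 = 127*(-4) - 95 = -508 - 95 = -603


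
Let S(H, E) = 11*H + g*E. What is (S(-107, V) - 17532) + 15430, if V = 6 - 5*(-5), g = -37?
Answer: -4426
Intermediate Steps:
V = 31 (V = 6 + 25 = 31)
S(H, E) = -37*E + 11*H (S(H, E) = 11*H - 37*E = -37*E + 11*H)
(S(-107, V) - 17532) + 15430 = ((-37*31 + 11*(-107)) - 17532) + 15430 = ((-1147 - 1177) - 17532) + 15430 = (-2324 - 17532) + 15430 = -19856 + 15430 = -4426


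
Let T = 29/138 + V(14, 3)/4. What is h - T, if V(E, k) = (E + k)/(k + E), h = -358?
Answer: -98935/276 ≈ -358.46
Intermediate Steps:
V(E, k) = 1 (V(E, k) = (E + k)/(E + k) = 1)
T = 127/276 (T = 29/138 + 1/4 = 29*(1/138) + 1*(¼) = 29/138 + ¼ = 127/276 ≈ 0.46014)
h - T = -358 - 1*127/276 = -358 - 127/276 = -98935/276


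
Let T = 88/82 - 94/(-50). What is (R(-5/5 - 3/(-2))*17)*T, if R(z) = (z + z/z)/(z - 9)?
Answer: -9081/1025 ≈ -8.8595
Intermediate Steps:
R(z) = (1 + z)/(-9 + z) (R(z) = (z + 1)/(-9 + z) = (1 + z)/(-9 + z))
T = 3027/1025 (T = 88*(1/82) - 94*(-1/50) = 44/41 + 47/25 = 3027/1025 ≈ 2.9532)
(R(-5/5 - 3/(-2))*17)*T = (((1 + (-5/5 - 3/(-2)))/(-9 + (-5/5 - 3/(-2))))*17)*(3027/1025) = (((1 + (-5*⅕ - 3*(-½)))/(-9 + (-5*⅕ - 3*(-½))))*17)*(3027/1025) = (((1 + (-1 + 3/2))/(-9 + (-1 + 3/2)))*17)*(3027/1025) = (((1 + ½)/(-9 + ½))*17)*(3027/1025) = (((3/2)/(-17/2))*17)*(3027/1025) = (-2/17*3/2*17)*(3027/1025) = -3/17*17*(3027/1025) = -3*3027/1025 = -9081/1025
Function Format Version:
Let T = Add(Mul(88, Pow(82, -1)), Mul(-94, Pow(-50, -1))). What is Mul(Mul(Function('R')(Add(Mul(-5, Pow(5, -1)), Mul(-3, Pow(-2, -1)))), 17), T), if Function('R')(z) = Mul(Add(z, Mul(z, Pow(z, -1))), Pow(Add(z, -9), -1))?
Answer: Rational(-9081, 1025) ≈ -8.8595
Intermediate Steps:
Function('R')(z) = Mul(Pow(Add(-9, z), -1), Add(1, z)) (Function('R')(z) = Mul(Add(z, 1), Pow(Add(-9, z), -1)) = Mul(Add(1, z), Pow(Add(-9, z), -1)) = Mul(Pow(Add(-9, z), -1), Add(1, z)))
T = Rational(3027, 1025) (T = Add(Mul(88, Rational(1, 82)), Mul(-94, Rational(-1, 50))) = Add(Rational(44, 41), Rational(47, 25)) = Rational(3027, 1025) ≈ 2.9532)
Mul(Mul(Function('R')(Add(Mul(-5, Pow(5, -1)), Mul(-3, Pow(-2, -1)))), 17), T) = Mul(Mul(Mul(Pow(Add(-9, Add(Mul(-5, Pow(5, -1)), Mul(-3, Pow(-2, -1)))), -1), Add(1, Add(Mul(-5, Pow(5, -1)), Mul(-3, Pow(-2, -1))))), 17), Rational(3027, 1025)) = Mul(Mul(Mul(Pow(Add(-9, Add(Mul(-5, Rational(1, 5)), Mul(-3, Rational(-1, 2)))), -1), Add(1, Add(Mul(-5, Rational(1, 5)), Mul(-3, Rational(-1, 2))))), 17), Rational(3027, 1025)) = Mul(Mul(Mul(Pow(Add(-9, Add(-1, Rational(3, 2))), -1), Add(1, Add(-1, Rational(3, 2)))), 17), Rational(3027, 1025)) = Mul(Mul(Mul(Pow(Add(-9, Rational(1, 2)), -1), Add(1, Rational(1, 2))), 17), Rational(3027, 1025)) = Mul(Mul(Mul(Pow(Rational(-17, 2), -1), Rational(3, 2)), 17), Rational(3027, 1025)) = Mul(Mul(Mul(Rational(-2, 17), Rational(3, 2)), 17), Rational(3027, 1025)) = Mul(Mul(Rational(-3, 17), 17), Rational(3027, 1025)) = Mul(-3, Rational(3027, 1025)) = Rational(-9081, 1025)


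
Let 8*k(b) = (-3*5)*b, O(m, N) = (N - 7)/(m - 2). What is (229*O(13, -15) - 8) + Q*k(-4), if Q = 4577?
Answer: 67723/2 ≈ 33862.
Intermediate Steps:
O(m, N) = (-7 + N)/(-2 + m)
k(b) = -15*b/8 (k(b) = ((-3*5)*b)/8 = (-15*b)/8 = -15*b/8)
(229*O(13, -15) - 8) + Q*k(-4) = (229*((-7 - 15)/(-2 + 13)) - 8) + 4577*(-15/8*(-4)) = (229*(-22/11) - 8) + 4577*(15/2) = (229*((1/11)*(-22)) - 8) + 68655/2 = (229*(-2) - 8) + 68655/2 = (-458 - 8) + 68655/2 = -466 + 68655/2 = 67723/2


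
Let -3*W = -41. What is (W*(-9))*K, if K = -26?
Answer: 3198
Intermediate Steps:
W = 41/3 (W = -1/3*(-41) = 41/3 ≈ 13.667)
(W*(-9))*K = ((41/3)*(-9))*(-26) = -123*(-26) = 3198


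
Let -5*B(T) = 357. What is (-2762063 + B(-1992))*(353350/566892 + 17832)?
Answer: -34903612923845992/708615 ≈ -4.9256e+10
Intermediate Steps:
B(T) = -357/5 (B(T) = -⅕*357 = -357/5)
(-2762063 + B(-1992))*(353350/566892 + 17832) = (-2762063 - 357/5)*(353350/566892 + 17832) = -13810672*(353350*(1/566892) + 17832)/5 = -13810672*(176675/283446 + 17832)/5 = -13810672/5*5054585747/283446 = -34903612923845992/708615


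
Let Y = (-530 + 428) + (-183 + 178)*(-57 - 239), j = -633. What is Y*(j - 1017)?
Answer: -2273700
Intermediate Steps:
Y = 1378 (Y = -102 - 5*(-296) = -102 + 1480 = 1378)
Y*(j - 1017) = 1378*(-633 - 1017) = 1378*(-1650) = -2273700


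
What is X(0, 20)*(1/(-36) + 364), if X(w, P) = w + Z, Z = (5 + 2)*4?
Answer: 91721/9 ≈ 10191.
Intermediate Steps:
Z = 28 (Z = 7*4 = 28)
X(w, P) = 28 + w (X(w, P) = w + 28 = 28 + w)
X(0, 20)*(1/(-36) + 364) = (28 + 0)*(1/(-36) + 364) = 28*(-1/36 + 364) = 28*(13103/36) = 91721/9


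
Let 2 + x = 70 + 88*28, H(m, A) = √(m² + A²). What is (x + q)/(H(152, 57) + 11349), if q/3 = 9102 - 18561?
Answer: -293314905/128773448 + 491055*√73/128773448 ≈ -2.2452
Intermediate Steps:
H(m, A) = √(A² + m²)
q = -28377 (q = 3*(9102 - 18561) = 3*(-9459) = -28377)
x = 2532 (x = -2 + (70 + 88*28) = -2 + (70 + 2464) = -2 + 2534 = 2532)
(x + q)/(H(152, 57) + 11349) = (2532 - 28377)/(√(57² + 152²) + 11349) = -25845/(√(3249 + 23104) + 11349) = -25845/(√26353 + 11349) = -25845/(19*√73 + 11349) = -25845/(11349 + 19*√73)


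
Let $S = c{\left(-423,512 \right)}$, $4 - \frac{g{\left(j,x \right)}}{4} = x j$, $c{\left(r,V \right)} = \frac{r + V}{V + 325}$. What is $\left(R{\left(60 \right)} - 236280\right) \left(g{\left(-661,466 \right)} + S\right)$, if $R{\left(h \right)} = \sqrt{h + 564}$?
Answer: $- \frac{81223969504040}{279} + \frac{4125138116 \sqrt{39}}{837} \approx -2.9109 \cdot 10^{11}$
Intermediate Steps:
$c{\left(r,V \right)} = \frac{V + r}{325 + V}$
$R{\left(h \right)} = \sqrt{564 + h}$
$g{\left(j,x \right)} = 16 - 4 j x$ ($g{\left(j,x \right)} = 16 - 4 x j = 16 - 4 j x$)
$S = \frac{89}{837}$ ($S = \frac{512 - 423}{325 + 512} = \frac{1}{837} \cdot 89 = \frac{89}{837} \approx 0.10633$)
$\left(R{\left(60 \right)} - 236280\right) \left(g{\left(-661,466 \right)} + S\right) = \left(\sqrt{564 + 60} - 236280\right) \left(\left(16 - \left(-2644\right) 466\right) + \frac{89}{837}\right) = \left(\sqrt{624} - 236280\right) \left(\left(16 + 1232104\right) + \frac{89}{837}\right) = \left(4 \sqrt{39} - 236280\right) \left(1232120 + \frac{89}{837}\right) = \left(-236280 + 4 \sqrt{39}\right) \frac{1031284529}{837} = - \frac{81223969504040}{279} + \frac{4125138116 \sqrt{39}}{837}$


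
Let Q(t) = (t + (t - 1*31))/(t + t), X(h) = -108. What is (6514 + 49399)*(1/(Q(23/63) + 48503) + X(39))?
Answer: -13461440661526/2229231 ≈ -6.0386e+6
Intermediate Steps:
Q(t) = (-31 + 2*t)/(2*t) (Q(t) = (t + (t - 31))/((2*t)) = (t + (-31 + t))*(1/(2*t)) = (-31 + 2*t)*(1/(2*t)) = (-31 + 2*t)/(2*t))
(6514 + 49399)*(1/(Q(23/63) + 48503) + X(39)) = (6514 + 49399)*(1/((-31/2 + 23/63)/((23/63)) + 48503) - 108) = 55913*(1/((-31/2 + 23*(1/63))/((23*(1/63))) + 48503) - 108) = 55913*(1/((-31/2 + 23/63)/(23/63) + 48503) - 108) = 55913*(1/((63/23)*(-1907/126) + 48503) - 108) = 55913*(1/(-1907/46 + 48503) - 108) = 55913*(1/(2229231/46) - 108) = 55913*(46/2229231 - 108) = 55913*(-240756902/2229231) = -13461440661526/2229231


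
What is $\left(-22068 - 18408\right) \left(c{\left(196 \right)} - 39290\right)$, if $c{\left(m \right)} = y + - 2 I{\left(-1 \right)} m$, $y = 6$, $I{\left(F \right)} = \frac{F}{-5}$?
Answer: $\frac{7966162512}{5} \approx 1.5932 \cdot 10^{9}$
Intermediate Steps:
$I{\left(F \right)} = - \frac{F}{5}$ ($I{\left(F \right)} = F \left(- \frac{1}{5}\right) = - \frac{F}{5}$)
$c{\left(m \right)} = 6 - \frac{2 m}{5}$ ($c{\left(m \right)} = 6 + - 2 \left(\left(- \frac{1}{5}\right) \left(-1\right)\right) m = 6 + \left(-2\right) \frac{1}{5} m = 6 - \frac{2 m}{5}$)
$\left(-22068 - 18408\right) \left(c{\left(196 \right)} - 39290\right) = \left(-22068 - 18408\right) \left(\left(6 - \frac{392}{5}\right) - 39290\right) = - 40476 \left(\left(6 - \frac{392}{5}\right) - 39290\right) = - 40476 \left(- \frac{362}{5} - 39290\right) = \left(-40476\right) \left(- \frac{196812}{5}\right) = \frac{7966162512}{5}$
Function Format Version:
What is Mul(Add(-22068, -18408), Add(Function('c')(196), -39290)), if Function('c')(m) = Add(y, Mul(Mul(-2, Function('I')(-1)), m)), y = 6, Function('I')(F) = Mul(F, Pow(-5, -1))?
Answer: Rational(7966162512, 5) ≈ 1.5932e+9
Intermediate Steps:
Function('I')(F) = Mul(Rational(-1, 5), F) (Function('I')(F) = Mul(F, Rational(-1, 5)) = Mul(Rational(-1, 5), F))
Function('c')(m) = Add(6, Mul(Rational(-2, 5), m)) (Function('c')(m) = Add(6, Mul(Mul(-2, Mul(Rational(-1, 5), -1)), m)) = Add(6, Mul(Mul(-2, Rational(1, 5)), m)) = Add(6, Mul(Rational(-2, 5), m)))
Mul(Add(-22068, -18408), Add(Function('c')(196), -39290)) = Mul(Add(-22068, -18408), Add(Add(6, Mul(Rational(-2, 5), 196)), -39290)) = Mul(-40476, Add(Add(6, Rational(-392, 5)), -39290)) = Mul(-40476, Add(Rational(-362, 5), -39290)) = Mul(-40476, Rational(-196812, 5)) = Rational(7966162512, 5)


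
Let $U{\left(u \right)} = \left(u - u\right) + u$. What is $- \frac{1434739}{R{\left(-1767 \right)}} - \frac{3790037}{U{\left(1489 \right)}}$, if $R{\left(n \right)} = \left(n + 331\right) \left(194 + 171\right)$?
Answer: $- \frac{1984373666809}{780444460} \approx -2542.6$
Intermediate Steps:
$U{\left(u \right)} = u$ ($U{\left(u \right)} = 0 + u = u$)
$R{\left(n \right)} = 120815 + 365 n$ ($R{\left(n \right)} = \left(331 + n\right) 365 = 120815 + 365 n$)
$- \frac{1434739}{R{\left(-1767 \right)}} - \frac{3790037}{U{\left(1489 \right)}} = - \frac{1434739}{120815 + 365 \left(-1767\right)} - \frac{3790037}{1489} = - \frac{1434739}{120815 - 644955} - \frac{3790037}{1489} = - \frac{1434739}{-524140} - \frac{3790037}{1489} = \left(-1434739\right) \left(- \frac{1}{524140}\right) - \frac{3790037}{1489} = \frac{1434739}{524140} - \frac{3790037}{1489} = - \frac{1984373666809}{780444460}$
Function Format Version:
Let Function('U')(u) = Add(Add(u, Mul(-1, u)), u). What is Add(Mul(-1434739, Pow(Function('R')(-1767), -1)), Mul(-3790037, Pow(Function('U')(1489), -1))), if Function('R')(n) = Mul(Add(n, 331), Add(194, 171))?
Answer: Rational(-1984373666809, 780444460) ≈ -2542.6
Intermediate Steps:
Function('U')(u) = u (Function('U')(u) = Add(0, u) = u)
Function('R')(n) = Add(120815, Mul(365, n)) (Function('R')(n) = Mul(Add(331, n), 365) = Add(120815, Mul(365, n)))
Add(Mul(-1434739, Pow(Function('R')(-1767), -1)), Mul(-3790037, Pow(Function('U')(1489), -1))) = Add(Mul(-1434739, Pow(Add(120815, Mul(365, -1767)), -1)), Mul(-3790037, Pow(1489, -1))) = Add(Mul(-1434739, Pow(Add(120815, -644955), -1)), Mul(-3790037, Rational(1, 1489))) = Add(Mul(-1434739, Pow(-524140, -1)), Rational(-3790037, 1489)) = Add(Mul(-1434739, Rational(-1, 524140)), Rational(-3790037, 1489)) = Add(Rational(1434739, 524140), Rational(-3790037, 1489)) = Rational(-1984373666809, 780444460)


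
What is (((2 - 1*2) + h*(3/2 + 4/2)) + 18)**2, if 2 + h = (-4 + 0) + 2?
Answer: 16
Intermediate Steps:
h = -4 (h = -2 + ((-4 + 0) + 2) = -2 + (-4 + 2) = -2 - 2 = -4)
(((2 - 1*2) + h*(3/2 + 4/2)) + 18)**2 = (((2 - 1*2) - 4*(3/2 + 4/2)) + 18)**2 = (((2 - 2) - 4*(3*(1/2) + 4*(1/2))) + 18)**2 = ((0 - 4*(3/2 + 2)) + 18)**2 = ((0 - 4*7/2) + 18)**2 = ((0 - 14) + 18)**2 = (-14 + 18)**2 = 4**2 = 16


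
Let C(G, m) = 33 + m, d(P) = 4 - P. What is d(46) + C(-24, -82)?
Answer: -91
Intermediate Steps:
d(46) + C(-24, -82) = (4 - 1*46) + (33 - 82) = (4 - 46) - 49 = -42 - 49 = -91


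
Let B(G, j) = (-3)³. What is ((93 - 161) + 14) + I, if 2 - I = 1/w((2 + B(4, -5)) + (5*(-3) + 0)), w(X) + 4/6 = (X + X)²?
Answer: -998299/19198 ≈ -52.000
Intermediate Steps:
B(G, j) = -27
w(X) = -⅔ + 4*X² (w(X) = -⅔ + (X + X)² = -⅔ + (2*X)² = -⅔ + 4*X²)
I = 38393/19198 (I = 2 - 1/(-⅔ + 4*((2 - 27) + (5*(-3) + 0))²) = 2 - 1/(-⅔ + 4*(-25 + (-15 + 0))²) = 2 - 1/(-⅔ + 4*(-25 - 15)²) = 2 - 1/(-⅔ + 4*(-40)²) = 2 - 1/(-⅔ + 4*1600) = 2 - 1/(-⅔ + 6400) = 2 - 1/19198/3 = 2 - 1*3/19198 = 2 - 3/19198 = 38393/19198 ≈ 1.9998)
((93 - 161) + 14) + I = ((93 - 161) + 14) + 38393/19198 = (-68 + 14) + 38393/19198 = -54 + 38393/19198 = -998299/19198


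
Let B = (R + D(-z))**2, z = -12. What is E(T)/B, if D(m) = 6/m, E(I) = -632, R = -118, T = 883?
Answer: -2528/55225 ≈ -0.045776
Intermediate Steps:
B = 55225/4 (B = (-118 + 6/((-1*(-12))))**2 = (-118 + 6/12)**2 = (-118 + 6*(1/12))**2 = (-118 + 1/2)**2 = (-235/2)**2 = 55225/4 ≈ 13806.)
E(T)/B = -632/55225/4 = -632*4/55225 = -2528/55225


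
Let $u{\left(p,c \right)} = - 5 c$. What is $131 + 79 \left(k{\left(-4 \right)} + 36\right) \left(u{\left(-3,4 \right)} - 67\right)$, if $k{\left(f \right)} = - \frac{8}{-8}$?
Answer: $-254170$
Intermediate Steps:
$k{\left(f \right)} = 1$ ($k{\left(f \right)} = \left(-8\right) \left(- \frac{1}{8}\right) = 1$)
$131 + 79 \left(k{\left(-4 \right)} + 36\right) \left(u{\left(-3,4 \right)} - 67\right) = 131 + 79 \left(1 + 36\right) \left(\left(-5\right) 4 - 67\right) = 131 + 79 \cdot 37 \left(-20 - 67\right) = 131 + 79 \cdot 37 \left(-87\right) = 131 + 79 \left(-3219\right) = 131 - 254301 = -254170$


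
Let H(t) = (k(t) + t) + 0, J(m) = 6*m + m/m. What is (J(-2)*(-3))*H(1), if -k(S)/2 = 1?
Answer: -33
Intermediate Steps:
k(S) = -2 (k(S) = -2*1 = -2)
J(m) = 1 + 6*m (J(m) = 6*m + 1 = 1 + 6*m)
H(t) = -2 + t (H(t) = (-2 + t) + 0 = -2 + t)
(J(-2)*(-3))*H(1) = ((1 + 6*(-2))*(-3))*(-2 + 1) = ((1 - 12)*(-3))*(-1) = -11*(-3)*(-1) = 33*(-1) = -33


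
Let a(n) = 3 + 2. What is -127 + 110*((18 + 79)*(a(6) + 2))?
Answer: 74563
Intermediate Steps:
a(n) = 5
-127 + 110*((18 + 79)*(a(6) + 2)) = -127 + 110*((18 + 79)*(5 + 2)) = -127 + 110*(97*7) = -127 + 110*679 = -127 + 74690 = 74563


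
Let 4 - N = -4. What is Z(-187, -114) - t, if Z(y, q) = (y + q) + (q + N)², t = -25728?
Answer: 36663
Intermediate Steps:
N = 8 (N = 4 - 1*(-4) = 4 + 4 = 8)
Z(y, q) = q + y + (8 + q)² (Z(y, q) = (y + q) + (q + 8)² = (q + y) + (8 + q)² = q + y + (8 + q)²)
Z(-187, -114) - t = (-114 - 187 + (8 - 114)²) - 1*(-25728) = (-114 - 187 + (-106)²) + 25728 = (-114 - 187 + 11236) + 25728 = 10935 + 25728 = 36663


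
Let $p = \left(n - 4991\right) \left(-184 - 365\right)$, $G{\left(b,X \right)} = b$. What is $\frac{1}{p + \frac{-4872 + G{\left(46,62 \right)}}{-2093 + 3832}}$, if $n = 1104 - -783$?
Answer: $\frac{1739}{2963418118} \approx 5.8682 \cdot 10^{-7}$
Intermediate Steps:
$n = 1887$ ($n = 1104 + 783 = 1887$)
$p = 1704096$ ($p = \left(1887 - 4991\right) \left(-184 - 365\right) = \left(-3104\right) \left(-549\right) = 1704096$)
$\frac{1}{p + \frac{-4872 + G{\left(46,62 \right)}}{-2093 + 3832}} = \frac{1}{1704096 + \frac{-4872 + 46}{-2093 + 3832}} = \frac{1}{1704096 - \frac{4826}{1739}} = \frac{1}{\frac{2963418118}{1739}} = \frac{1739}{2963418118}$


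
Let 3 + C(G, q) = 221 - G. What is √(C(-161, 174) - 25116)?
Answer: I*√24737 ≈ 157.28*I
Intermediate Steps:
C(G, q) = 218 - G (C(G, q) = -3 + (221 - G) = 218 - G)
√(C(-161, 174) - 25116) = √((218 - 1*(-161)) - 25116) = √((218 + 161) - 25116) = √(379 - 25116) = √(-24737) = I*√24737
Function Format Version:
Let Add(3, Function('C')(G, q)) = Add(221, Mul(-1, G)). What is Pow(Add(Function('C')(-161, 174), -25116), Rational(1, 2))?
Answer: Mul(I, Pow(24737, Rational(1, 2))) ≈ Mul(157.28, I)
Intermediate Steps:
Function('C')(G, q) = Add(218, Mul(-1, G)) (Function('C')(G, q) = Add(-3, Add(221, Mul(-1, G))) = Add(218, Mul(-1, G)))
Pow(Add(Function('C')(-161, 174), -25116), Rational(1, 2)) = Pow(Add(Add(218, Mul(-1, -161)), -25116), Rational(1, 2)) = Pow(Add(Add(218, 161), -25116), Rational(1, 2)) = Pow(Add(379, -25116), Rational(1, 2)) = Pow(-24737, Rational(1, 2)) = Mul(I, Pow(24737, Rational(1, 2)))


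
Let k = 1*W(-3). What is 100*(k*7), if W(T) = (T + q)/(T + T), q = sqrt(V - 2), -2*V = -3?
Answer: 350 - 175*I*sqrt(2)/3 ≈ 350.0 - 82.496*I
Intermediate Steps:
V = 3/2 (V = -1/2*(-3) = 3/2 ≈ 1.5000)
q = I*sqrt(2)/2 (q = sqrt(3/2 - 2) = sqrt(-1/2) = I*sqrt(2)/2 ≈ 0.70711*I)
W(T) = (T + I*sqrt(2)/2)/(2*T) (W(T) = (T + I*sqrt(2)/2)/(T + T) = (T + I*sqrt(2)/2)/((2*T)) = (T + I*sqrt(2)/2)*(1/(2*T)) = (T + I*sqrt(2)/2)/(2*T))
k = 1/2 - I*sqrt(2)/12 (k = 1*((1/4)*(2*(-3) + I*sqrt(2))/(-3)) = 1*((1/4)*(-1/3)*(-6 + I*sqrt(2))) = 1*(1/2 - I*sqrt(2)/12) = 1/2 - I*sqrt(2)/12 ≈ 0.5 - 0.11785*I)
100*(k*7) = 100*((1/2 - I*sqrt(2)/12)*7) = 100*(7/2 - 7*I*sqrt(2)/12) = 350 - 175*I*sqrt(2)/3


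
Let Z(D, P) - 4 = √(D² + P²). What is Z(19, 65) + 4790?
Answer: 4794 + √4586 ≈ 4861.7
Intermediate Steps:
Z(D, P) = 4 + √(D² + P²)
Z(19, 65) + 4790 = (4 + √(19² + 65²)) + 4790 = (4 + √(361 + 4225)) + 4790 = (4 + √4586) + 4790 = 4794 + √4586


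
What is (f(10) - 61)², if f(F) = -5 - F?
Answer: 5776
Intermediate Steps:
(f(10) - 61)² = ((-5 - 1*10) - 61)² = ((-5 - 10) - 61)² = (-15 - 61)² = (-76)² = 5776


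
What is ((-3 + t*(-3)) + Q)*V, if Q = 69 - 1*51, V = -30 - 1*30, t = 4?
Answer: -180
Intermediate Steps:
V = -60 (V = -30 - 30 = -60)
Q = 18 (Q = 69 - 51 = 18)
((-3 + t*(-3)) + Q)*V = ((-3 + 4*(-3)) + 18)*(-60) = ((-3 - 12) + 18)*(-60) = (-15 + 18)*(-60) = 3*(-60) = -180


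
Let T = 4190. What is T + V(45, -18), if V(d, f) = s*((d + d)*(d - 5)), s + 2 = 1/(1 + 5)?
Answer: -2410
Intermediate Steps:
s = -11/6 (s = -2 + 1/(1 + 5) = -2 + 1/6 = -2 + ⅙ = -11/6 ≈ -1.8333)
V(d, f) = -11*d*(-5 + d)/3 (V(d, f) = -11*(d + d)*(d - 5)/6 = -11*2*d*(-5 + d)/6 = -11*d*(-5 + d)/3)
T + V(45, -18) = 4190 + (11/3)*45*(5 - 1*45) = 4190 + (11/3)*45*(5 - 45) = 4190 + (11/3)*45*(-40) = 4190 - 6600 = -2410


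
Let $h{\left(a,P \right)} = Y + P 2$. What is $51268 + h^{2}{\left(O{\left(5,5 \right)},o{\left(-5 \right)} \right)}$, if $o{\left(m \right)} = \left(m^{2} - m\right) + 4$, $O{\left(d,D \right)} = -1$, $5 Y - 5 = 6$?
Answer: $\frac{1404901}{25} \approx 56196.0$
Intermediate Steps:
$Y = \frac{11}{5}$ ($Y = 1 + \frac{1}{5} \cdot 6 = 1 + \frac{6}{5} = \frac{11}{5} \approx 2.2$)
$o{\left(m \right)} = 4 + m^{2} - m$
$h{\left(a,P \right)} = \frac{11}{5} + 2 P$ ($h{\left(a,P \right)} = \frac{11}{5} + P 2 = \frac{11}{5} + 2 P$)
$51268 + h^{2}{\left(O{\left(5,5 \right)},o{\left(-5 \right)} \right)} = 51268 + \left(\frac{11}{5} + 2 \left(4 + \left(-5\right)^{2} - -5\right)\right)^{2} = 51268 + \left(\frac{11}{5} + 2 \left(4 + 25 + 5\right)\right)^{2} = 51268 + \left(\frac{11}{5} + 2 \cdot 34\right)^{2} = 51268 + \left(\frac{11}{5} + 68\right)^{2} = 51268 + \left(\frac{351}{5}\right)^{2} = 51268 + \frac{123201}{25} = \frac{1404901}{25}$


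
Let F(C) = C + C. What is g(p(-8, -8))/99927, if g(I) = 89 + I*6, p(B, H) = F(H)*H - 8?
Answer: 809/99927 ≈ 0.0080959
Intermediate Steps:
F(C) = 2*C
p(B, H) = -8 + 2*H**2 (p(B, H) = (2*H)*H - 8 = 2*H**2 - 8 = -8 + 2*H**2)
g(I) = 89 + 6*I
g(p(-8, -8))/99927 = (89 + 6*(-8 + 2*(-8)**2))/99927 = (89 + 6*(-8 + 2*64))*(1/99927) = (89 + 6*(-8 + 128))*(1/99927) = (89 + 6*120)*(1/99927) = (89 + 720)*(1/99927) = 809*(1/99927) = 809/99927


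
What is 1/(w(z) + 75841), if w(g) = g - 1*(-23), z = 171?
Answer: 1/76035 ≈ 1.3152e-5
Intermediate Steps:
w(g) = 23 + g (w(g) = g + 23 = 23 + g)
1/(w(z) + 75841) = 1/((23 + 171) + 75841) = 1/(194 + 75841) = 1/76035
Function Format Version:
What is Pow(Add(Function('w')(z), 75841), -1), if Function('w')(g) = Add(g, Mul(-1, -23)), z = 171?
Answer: Rational(1, 76035) ≈ 1.3152e-5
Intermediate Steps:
Function('w')(g) = Add(23, g) (Function('w')(g) = Add(g, 23) = Add(23, g))
Pow(Add(Function('w')(z), 75841), -1) = Pow(Add(Add(23, 171), 75841), -1) = Pow(Add(194, 75841), -1) = Pow(76035, -1) = Rational(1, 76035)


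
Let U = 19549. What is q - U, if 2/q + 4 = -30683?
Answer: -599900165/30687 ≈ -19549.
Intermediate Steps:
q = -2/30687 (q = 2/(-4 - 30683) = 2/(-30687) = 2*(-1/30687) = -2/30687 ≈ -6.5174e-5)
q - U = -2/30687 - 1*19549 = -2/30687 - 19549 = -599900165/30687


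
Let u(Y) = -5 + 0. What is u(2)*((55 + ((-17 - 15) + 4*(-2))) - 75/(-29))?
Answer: -2550/29 ≈ -87.931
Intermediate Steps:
u(Y) = -5
u(2)*((55 + ((-17 - 15) + 4*(-2))) - 75/(-29)) = -5*((55 + ((-17 - 15) + 4*(-2))) - 75/(-29)) = -5*((55 + (-32 - 8)) - 75*(-1/29)) = -5*((55 - 40) + 75/29) = -5*(15 + 75/29) = -5*510/29 = -2550/29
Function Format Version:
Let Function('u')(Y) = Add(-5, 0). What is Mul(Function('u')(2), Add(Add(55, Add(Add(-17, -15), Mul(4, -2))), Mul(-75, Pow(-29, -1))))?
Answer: Rational(-2550, 29) ≈ -87.931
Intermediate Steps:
Function('u')(Y) = -5
Mul(Function('u')(2), Add(Add(55, Add(Add(-17, -15), Mul(4, -2))), Mul(-75, Pow(-29, -1)))) = Mul(-5, Add(Add(55, Add(Add(-17, -15), Mul(4, -2))), Mul(-75, Pow(-29, -1)))) = Mul(-5, Add(Add(55, Add(-32, -8)), Mul(-75, Rational(-1, 29)))) = Mul(-5, Add(Add(55, -40), Rational(75, 29))) = Mul(-5, Add(15, Rational(75, 29))) = Mul(-5, Rational(510, 29)) = Rational(-2550, 29)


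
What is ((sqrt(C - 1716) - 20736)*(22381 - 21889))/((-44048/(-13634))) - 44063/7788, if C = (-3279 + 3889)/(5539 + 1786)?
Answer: -67704902175583/21440364 + 838491*I*sqrt(3682743370)/8066290 ≈ -3.1578e+6 + 6308.3*I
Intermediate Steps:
C = 122/1465 (C = 610/7325 = 610*(1/7325) = 122/1465 ≈ 0.083276)
((sqrt(C - 1716) - 20736)*(22381 - 21889))/((-44048/(-13634))) - 44063/7788 = ((sqrt(122/1465 - 1716) - 20736)*(22381 - 21889))/((-44048/(-13634))) - 44063/7788 = ((sqrt(-2513818/1465) - 20736)*492)/((-44048*(-1/13634))) - 44063*1/7788 = ((I*sqrt(3682743370)/1465 - 20736)*492)/(22024/6817) - 44063/7788 = ((-20736 + I*sqrt(3682743370)/1465)*492)*(6817/22024) - 44063/7788 = (-10202112 + 492*I*sqrt(3682743370)/1465)*(6817/22024) - 44063/7788 = (-8693474688/2753 + 838491*I*sqrt(3682743370)/8066290) - 44063/7788 = -67704902175583/21440364 + 838491*I*sqrt(3682743370)/8066290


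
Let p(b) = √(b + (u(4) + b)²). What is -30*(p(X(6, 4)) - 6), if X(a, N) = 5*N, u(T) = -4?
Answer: 180 - 60*√69 ≈ -318.40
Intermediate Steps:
p(b) = √(b + (-4 + b)²)
-30*(p(X(6, 4)) - 6) = -30*(√(5*4 + (-4 + 5*4)²) - 6) = -30*(√(20 + (-4 + 20)²) - 6) = -30*(√(20 + 16²) - 6) = -30*(√(20 + 256) - 6) = -30*(√276 - 6) = -30*(2*√69 - 6) = -30*(-6 + 2*√69) = 180 - 60*√69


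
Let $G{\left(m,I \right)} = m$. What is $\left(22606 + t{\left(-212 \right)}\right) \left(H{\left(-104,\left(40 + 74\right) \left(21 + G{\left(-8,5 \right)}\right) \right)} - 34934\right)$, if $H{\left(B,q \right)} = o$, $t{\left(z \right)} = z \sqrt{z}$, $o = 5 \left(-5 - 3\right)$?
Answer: $-790622244 + 14828976 i \sqrt{53} \approx -7.9062 \cdot 10^{8} + 1.0796 \cdot 10^{8} i$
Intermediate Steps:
$o = -40$ ($o = 5 \left(-8\right) = -40$)
$t{\left(z \right)} = z^{\frac{3}{2}}$
$H{\left(B,q \right)} = -40$
$\left(22606 + t{\left(-212 \right)}\right) \left(H{\left(-104,\left(40 + 74\right) \left(21 + G{\left(-8,5 \right)}\right) \right)} - 34934\right) = \left(22606 + \left(-212\right)^{\frac{3}{2}}\right) \left(-40 - 34934\right) = \left(22606 - 424 i \sqrt{53}\right) \left(-34974\right) = -790622244 + 14828976 i \sqrt{53}$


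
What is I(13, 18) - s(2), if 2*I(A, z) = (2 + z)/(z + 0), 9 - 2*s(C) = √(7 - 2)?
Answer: -71/18 + √5/2 ≈ -2.8264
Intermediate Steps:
s(C) = 9/2 - √5/2 (s(C) = 9/2 - √(7 - 2)/2 = 9/2 - √5/2)
I(A, z) = (2 + z)/(2*z) (I(A, z) = ((2 + z)/(z + 0))/2 = ((2 + z)/z)/2 = (2 + z)/(2*z))
I(13, 18) - s(2) = (½)*(2 + 18)/18 - (9/2 - √5/2) = (½)*(1/18)*20 + (-9/2 + √5/2) = 5/9 + (-9/2 + √5/2) = -71/18 + √5/2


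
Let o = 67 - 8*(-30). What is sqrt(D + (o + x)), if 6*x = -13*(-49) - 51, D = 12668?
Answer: sqrt(117654)/3 ≈ 114.34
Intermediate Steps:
x = 293/3 (x = (-13*(-49) - 51)/6 = (637 - 51)/6 = (1/6)*586 = 293/3 ≈ 97.667)
o = 307 (o = 67 + 240 = 307)
sqrt(D + (o + x)) = sqrt(12668 + (307 + 293/3)) = sqrt(12668 + 1214/3) = sqrt(39218/3) = sqrt(117654)/3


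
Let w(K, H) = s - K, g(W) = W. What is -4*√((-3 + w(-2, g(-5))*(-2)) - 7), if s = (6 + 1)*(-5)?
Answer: -8*√14 ≈ -29.933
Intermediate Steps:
s = -35 (s = 7*(-5) = -35)
w(K, H) = -35 - K
-4*√((-3 + w(-2, g(-5))*(-2)) - 7) = -4*√((-3 + (-35 - 1*(-2))*(-2)) - 7) = -4*√((-3 + (-35 + 2)*(-2)) - 7) = -4*√((-3 - 33*(-2)) - 7) = -4*√((-3 + 66) - 7) = -4*√(63 - 7) = -8*√14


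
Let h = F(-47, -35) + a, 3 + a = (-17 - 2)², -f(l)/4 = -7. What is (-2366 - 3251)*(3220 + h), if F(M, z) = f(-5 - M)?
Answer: -20254902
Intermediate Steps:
f(l) = 28 (f(l) = -4*(-7) = 28)
F(M, z) = 28
a = 358 (a = -3 + (-17 - 2)² = -3 + (-19)² = -3 + 361 = 358)
h = 386 (h = 28 + 358 = 386)
(-2366 - 3251)*(3220 + h) = (-2366 - 3251)*(3220 + 386) = -5617*3606 = -20254902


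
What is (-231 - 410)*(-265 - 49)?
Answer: 201274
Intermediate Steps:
(-231 - 410)*(-265 - 49) = -641*(-314) = 201274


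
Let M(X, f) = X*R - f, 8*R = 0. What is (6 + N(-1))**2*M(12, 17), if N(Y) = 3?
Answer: -1377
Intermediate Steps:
R = 0 (R = (1/8)*0 = 0)
M(X, f) = -f (M(X, f) = X*0 - f = 0 - f = -f)
(6 + N(-1))**2*M(12, 17) = (6 + 3)**2*(-1*17) = 9**2*(-17) = 81*(-17) = -1377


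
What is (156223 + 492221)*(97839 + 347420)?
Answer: 288725526996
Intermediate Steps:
(156223 + 492221)*(97839 + 347420) = 648444*445259 = 288725526996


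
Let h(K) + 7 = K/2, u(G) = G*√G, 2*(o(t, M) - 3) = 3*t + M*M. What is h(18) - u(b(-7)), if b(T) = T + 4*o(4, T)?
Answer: 2 - 127*√127 ≈ -1429.2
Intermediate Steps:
o(t, M) = 3 + M²/2 + 3*t/2 (o(t, M) = 3 + (3*t + M*M)/2 = 3 + (3*t + M²)/2 = 3 + (M² + 3*t)/2 = 3 + (M²/2 + 3*t/2) = 3 + M²/2 + 3*t/2)
b(T) = 36 + T + 2*T² (b(T) = T + 4*(3 + T²/2 + (3/2)*4) = T + 4*(3 + T²/2 + 6) = T + 4*(9 + T²/2) = T + (36 + 2*T²) = 36 + T + 2*T²)
u(G) = G^(3/2)
h(K) = -7 + K/2
h(18) - u(b(-7)) = (-7 + (½)*18) - (36 - 7 + 2*(-7)²)^(3/2) = (-7 + 9) - (36 - 7 + 2*49)^(3/2) = 2 - (36 - 7 + 98)^(3/2) = 2 - 127^(3/2) = 2 - 127*√127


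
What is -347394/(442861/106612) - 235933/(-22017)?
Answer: -815325253566863/9750470637 ≈ -83619.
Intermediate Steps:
-347394/(442861/106612) - 235933/(-22017) = -347394/(442861*(1/106612)) - 235933*(-1/22017) = -347394/442861/106612 + 235933/22017 = -347394*106612/442861 + 235933/22017 = -37036369128/442861 + 235933/22017 = -815325253566863/9750470637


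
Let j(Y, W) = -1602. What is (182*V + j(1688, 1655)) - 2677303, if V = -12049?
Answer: -4871823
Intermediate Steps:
(182*V + j(1688, 1655)) - 2677303 = (182*(-12049) - 1602) - 2677303 = (-2192918 - 1602) - 2677303 = -2194520 - 2677303 = -4871823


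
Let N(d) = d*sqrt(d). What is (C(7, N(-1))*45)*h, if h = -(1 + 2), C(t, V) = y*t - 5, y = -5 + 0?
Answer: 5400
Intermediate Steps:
y = -5
N(d) = d**(3/2)
C(t, V) = -5 - 5*t (C(t, V) = -5*t - 5 = -5 - 5*t)
h = -3 (h = -1*3 = -3)
(C(7, N(-1))*45)*h = ((-5 - 5*7)*45)*(-3) = ((-5 - 35)*45)*(-3) = -40*45*(-3) = -1800*(-3) = 5400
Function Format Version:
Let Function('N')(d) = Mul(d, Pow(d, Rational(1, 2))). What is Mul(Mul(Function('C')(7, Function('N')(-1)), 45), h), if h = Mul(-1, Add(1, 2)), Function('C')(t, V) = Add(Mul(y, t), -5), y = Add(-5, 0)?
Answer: 5400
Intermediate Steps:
y = -5
Function('N')(d) = Pow(d, Rational(3, 2))
Function('C')(t, V) = Add(-5, Mul(-5, t)) (Function('C')(t, V) = Add(Mul(-5, t), -5) = Add(-5, Mul(-5, t)))
h = -3 (h = Mul(-1, 3) = -3)
Mul(Mul(Function('C')(7, Function('N')(-1)), 45), h) = Mul(Mul(Add(-5, Mul(-5, 7)), 45), -3) = Mul(Mul(Add(-5, -35), 45), -3) = Mul(Mul(-40, 45), -3) = Mul(-1800, -3) = 5400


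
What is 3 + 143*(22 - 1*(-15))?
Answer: 5294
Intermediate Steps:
3 + 143*(22 - 1*(-15)) = 3 + 143*(22 + 15) = 3 + 143*37 = 3 + 5291 = 5294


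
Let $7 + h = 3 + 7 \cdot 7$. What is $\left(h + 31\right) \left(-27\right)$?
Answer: $-2052$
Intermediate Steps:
$h = 45$ ($h = -7 + \left(3 + 7 \cdot 7\right) = -7 + \left(3 + 49\right) = -7 + 52 = 45$)
$\left(h + 31\right) \left(-27\right) = \left(45 + 31\right) \left(-27\right) = 76 \left(-27\right) = -2052$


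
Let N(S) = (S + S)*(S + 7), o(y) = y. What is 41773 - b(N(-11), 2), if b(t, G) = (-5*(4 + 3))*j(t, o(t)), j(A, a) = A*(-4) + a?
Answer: 32533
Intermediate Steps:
N(S) = 2*S*(7 + S) (N(S) = (2*S)*(7 + S) = 2*S*(7 + S))
j(A, a) = a - 4*A (j(A, a) = -4*A + a = a - 4*A)
b(t, G) = 105*t (b(t, G) = (-5*(4 + 3))*(t - 4*t) = (-5*7)*(-3*t) = -(-105)*t = 105*t)
41773 - b(N(-11), 2) = 41773 - 105*2*(-11)*(7 - 11) = 41773 - 105*2*(-11)*(-4) = 41773 - 105*88 = 41773 - 1*9240 = 41773 - 9240 = 32533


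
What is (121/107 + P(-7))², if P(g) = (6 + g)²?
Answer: 51984/11449 ≈ 4.5405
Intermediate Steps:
(121/107 + P(-7))² = (121/107 + (6 - 7)²)² = (121*(1/107) + (-1)²)² = (121/107 + 1)² = (228/107)² = 51984/11449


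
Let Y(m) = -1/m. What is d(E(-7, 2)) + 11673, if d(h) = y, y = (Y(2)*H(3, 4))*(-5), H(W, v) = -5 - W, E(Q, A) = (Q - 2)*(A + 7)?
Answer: 11653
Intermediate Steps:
E(Q, A) = (-2 + Q)*(7 + A)
y = -20 (y = ((-1/2)*(-5 - 1*3))*(-5) = ((-1*1/2)*(-5 - 3))*(-5) = -1/2*(-8)*(-5) = 4*(-5) = -20)
d(h) = -20
d(E(-7, 2)) + 11673 = -20 + 11673 = 11653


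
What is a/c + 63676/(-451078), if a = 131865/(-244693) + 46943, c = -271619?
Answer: -4706709362174072/14990058994009213 ≈ -0.31399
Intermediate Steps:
a = 11486491634/244693 (a = 131865*(-1/244693) + 46943 = -131865/244693 + 46943 = 11486491634/244693 ≈ 46942.)
a/c + 63676/(-451078) = (11486491634/244693)/(-271619) + 63676/(-451078) = (11486491634/244693)*(-1/271619) + 63676*(-1/451078) = -11486491634/66463267967 - 31838/225539 = -4706709362174072/14990058994009213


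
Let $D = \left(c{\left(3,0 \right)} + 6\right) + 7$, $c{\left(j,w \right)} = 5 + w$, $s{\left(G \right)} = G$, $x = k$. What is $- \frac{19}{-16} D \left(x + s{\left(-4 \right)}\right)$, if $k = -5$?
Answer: $- \frac{1539}{8} \approx -192.38$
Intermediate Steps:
$x = -5$
$D = 18$ ($D = \left(\left(5 + 0\right) + 6\right) + 7 = \left(5 + 6\right) + 7 = 11 + 7 = 18$)
$- \frac{19}{-16} D \left(x + s{\left(-4 \right)}\right) = - \frac{19}{-16} \cdot 18 \left(-5 - 4\right) = \left(-19\right) \left(- \frac{1}{16}\right) 18 \left(-9\right) = \frac{19}{16} \cdot 18 \left(-9\right) = \frac{171}{8} \left(-9\right) = - \frac{1539}{8}$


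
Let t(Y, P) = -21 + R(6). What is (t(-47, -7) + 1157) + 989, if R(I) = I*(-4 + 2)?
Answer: 2113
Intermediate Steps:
R(I) = -2*I (R(I) = I*(-2) = -2*I)
t(Y, P) = -33 (t(Y, P) = -21 - 2*6 = -21 - 12 = -33)
(t(-47, -7) + 1157) + 989 = (-33 + 1157) + 989 = 1124 + 989 = 2113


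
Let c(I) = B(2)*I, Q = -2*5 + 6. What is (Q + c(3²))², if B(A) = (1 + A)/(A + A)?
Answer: 121/16 ≈ 7.5625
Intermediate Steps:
Q = -4 (Q = -10 + 6 = -4)
B(A) = (1 + A)/(2*A) (B(A) = (1 + A)/((2*A)) = (1 + A)*(1/(2*A)) = (1 + A)/(2*A))
c(I) = 3*I/4 (c(I) = ((½)*(1 + 2)/2)*I = ((½)*(½)*3)*I = 3*I/4)
(Q + c(3²))² = (-4 + (¾)*3²)² = (-4 + (¾)*9)² = (-4 + 27/4)² = (11/4)² = 121/16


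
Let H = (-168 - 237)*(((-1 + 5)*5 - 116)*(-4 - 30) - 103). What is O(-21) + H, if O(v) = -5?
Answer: -1280210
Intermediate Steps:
H = -1280205 (H = -405*((4*5 - 116)*(-34) - 103) = -405*((20 - 116)*(-34) - 103) = -405*(-96*(-34) - 103) = -405*(3264 - 103) = -405*3161 = -1280205)
O(-21) + H = -5 - 1280205 = -1280210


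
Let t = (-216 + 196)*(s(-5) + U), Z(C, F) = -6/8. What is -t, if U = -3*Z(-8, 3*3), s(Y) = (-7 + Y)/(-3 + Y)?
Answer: 75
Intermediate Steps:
Z(C, F) = -¾ (Z(C, F) = -6*⅛ = -¾)
s(Y) = (-7 + Y)/(-3 + Y)
U = 9/4 (U = -3*(-¾) = 9/4 ≈ 2.2500)
t = -75 (t = (-216 + 196)*((-7 - 5)/(-3 - 5) + 9/4) = -20*(-12/(-8) + 9/4) = -20*(-⅛*(-12) + 9/4) = -20*(3/2 + 9/4) = -20*15/4 = -75)
-t = -1*(-75) = 75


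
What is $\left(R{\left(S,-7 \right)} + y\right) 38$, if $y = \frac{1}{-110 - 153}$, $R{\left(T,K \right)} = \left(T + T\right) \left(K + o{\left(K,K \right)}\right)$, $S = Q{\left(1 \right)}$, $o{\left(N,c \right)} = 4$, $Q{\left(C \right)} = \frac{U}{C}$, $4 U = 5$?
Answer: $- \frac{74993}{263} \approx -285.14$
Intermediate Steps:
$U = \frac{5}{4}$ ($U = \frac{1}{4} \cdot 5 = \frac{5}{4} \approx 1.25$)
$Q{\left(C \right)} = \frac{5}{4 C}$
$S = \frac{5}{4}$ ($S = \frac{5}{4 \cdot 1} = \frac{5}{4} \cdot 1 = \frac{5}{4} \approx 1.25$)
$R{\left(T,K \right)} = 2 T \left(4 + K\right)$ ($R{\left(T,K \right)} = \left(T + T\right) \left(K + 4\right) = 2 T \left(4 + K\right)$)
$y = - \frac{1}{263}$ ($y = \frac{1}{-263} = - \frac{1}{263} \approx -0.0038023$)
$\left(R{\left(S,-7 \right)} + y\right) 38 = \left(2 \cdot \frac{5}{4} \left(4 - 7\right) - \frac{1}{263}\right) 38 = \left(2 \cdot \frac{5}{4} \left(-3\right) - \frac{1}{263}\right) 38 = \left(- \frac{15}{2} - \frac{1}{263}\right) 38 = \left(- \frac{3947}{526}\right) 38 = - \frac{74993}{263}$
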